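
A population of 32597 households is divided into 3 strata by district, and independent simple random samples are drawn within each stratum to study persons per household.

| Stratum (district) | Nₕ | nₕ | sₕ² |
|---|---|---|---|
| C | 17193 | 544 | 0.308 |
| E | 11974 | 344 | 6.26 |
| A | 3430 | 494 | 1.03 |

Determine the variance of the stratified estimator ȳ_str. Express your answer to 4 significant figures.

Var(ȳ_str) = Σₕ Wₕ²(1 − fₕ)sₕ²/nₕ with Wₕ = Nₕ/N, N = 32597.
C: Wₕ = 0.52744118; term = 0.52744118²·(1 − 0.03164078)·0.308/544 = 1.5252336 × 10^-4.
E: Wₕ = 0.36733442; term = 0.36733442²·(1 − 0.02872891)·6.26/344 = 0.0023849517.
A: Wₕ = 0.10522441; term = 0.10522441²·(1 − 0.14402332)·1.03/494 = 1.976083 × 10^-5.
Sum = 0.0025572359.

0.002557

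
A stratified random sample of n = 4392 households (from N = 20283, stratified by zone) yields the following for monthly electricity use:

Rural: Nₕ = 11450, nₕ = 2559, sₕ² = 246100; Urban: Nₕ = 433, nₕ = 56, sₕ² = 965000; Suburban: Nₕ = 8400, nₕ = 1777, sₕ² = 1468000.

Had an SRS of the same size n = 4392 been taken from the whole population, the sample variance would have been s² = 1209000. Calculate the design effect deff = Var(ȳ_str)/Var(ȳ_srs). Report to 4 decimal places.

0.6600

Var(ȳ_str) = Σ Wₕ²(1−fₕ)sₕ²/nₕ with Wₕ = Nₕ/20283:
  Rural: (11450/20283)²·(1−2559/11450)·246100/2559 = 23.797594
  Urban: (433/20283)²·(1−56/433)·965000/56 = 6.8376073
  Suburban: (8400/20283)²·(1−1777/8400)·1468000/1777 = 111.71418
  → Var(ȳ_str) = 142.34938.
Var(ȳ_srs) = (1 − 4392/20283)·1209000/4392 = 215.66666.
deff = 142.34938 / 215.66666 = 0.6600.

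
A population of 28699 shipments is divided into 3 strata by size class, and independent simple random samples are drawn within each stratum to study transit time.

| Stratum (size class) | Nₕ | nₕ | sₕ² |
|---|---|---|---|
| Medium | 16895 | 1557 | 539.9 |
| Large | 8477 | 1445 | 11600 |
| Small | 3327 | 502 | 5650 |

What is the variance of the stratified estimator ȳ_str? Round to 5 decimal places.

0.81854

Var(ȳ_str) = Σₕ Wₕ²(1 − fₕ)sₕ²/nₕ with Wₕ = Nₕ/N, N = 28699.
Medium: Wₕ = 0.58869647; term = 0.58869647²·(1 − 0.09215744)·539.9/1557 = 0.10909833.
Large: Wₕ = 0.29537615; term = 0.29537615²·(1 − 0.17046125)·11600/1445 = 0.58100204.
Small: Wₕ = 0.11592738; term = 0.11592738²·(1 − 0.15088668)·5650/502 = 0.12843472.
Sum = 0.81853509.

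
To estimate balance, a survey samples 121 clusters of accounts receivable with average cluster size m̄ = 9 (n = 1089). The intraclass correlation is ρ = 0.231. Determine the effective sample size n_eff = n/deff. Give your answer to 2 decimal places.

382.37

deff = 1 + (9 − 1)·0.231 = 1 + 1.848 = 2.848.
n_eff = 1089 / 2.848 = 382.37.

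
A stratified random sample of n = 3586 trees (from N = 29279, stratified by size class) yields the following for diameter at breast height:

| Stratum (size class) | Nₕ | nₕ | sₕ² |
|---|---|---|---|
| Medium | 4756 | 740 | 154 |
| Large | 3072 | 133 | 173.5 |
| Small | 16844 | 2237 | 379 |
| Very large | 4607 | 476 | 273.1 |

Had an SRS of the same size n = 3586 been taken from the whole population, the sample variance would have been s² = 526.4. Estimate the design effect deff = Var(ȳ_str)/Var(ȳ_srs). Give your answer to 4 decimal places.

0.6190

Var(ȳ_str) = Σ Wₕ²(1−fₕ)sₕ²/nₕ with Wₕ = Nₕ/29279:
  Medium: (4756/29279)²·(1−740/4756)·154/740 = 0.0046367328
  Large: (3072/29279)²·(1−133/3072)·173.5/133 = 0.013739033
  Small: (16844/29279)²·(1−2237/16844)·379/2237 = 0.048625828
  Very large: (4607/29279)²·(1−476/4607)·273.1/476 = 0.01273725
  → Var(ȳ_str) = 0.079738844.
Var(ȳ_srs) = (1 − 3586/29279)·526.4/3586 = 0.12881433.
deff = 0.079738844 / 0.12881433 = 0.6190.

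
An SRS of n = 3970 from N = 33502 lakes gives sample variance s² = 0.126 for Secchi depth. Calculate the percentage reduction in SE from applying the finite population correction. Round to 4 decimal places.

6.1118

f = n/N = 3970/33502 = 0.11850039.
SE_no-fpc = √(s²/n) = 0.005633652; SE_fpc = √((1−f)s²/n) = 0.0052893351.
Ratio = √(1−f) = 0.93888211. Reduction = 100·(1 − 0.93888211) = 6.1118%.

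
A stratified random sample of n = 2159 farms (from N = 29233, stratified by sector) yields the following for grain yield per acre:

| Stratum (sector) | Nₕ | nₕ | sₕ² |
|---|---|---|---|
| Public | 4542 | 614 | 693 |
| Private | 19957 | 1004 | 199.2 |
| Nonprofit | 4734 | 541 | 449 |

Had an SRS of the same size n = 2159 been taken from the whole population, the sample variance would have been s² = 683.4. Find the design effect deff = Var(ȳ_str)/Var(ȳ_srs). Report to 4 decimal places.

0.4457

Var(ȳ_str) = Σ Wₕ²(1−fₕ)sₕ²/nₕ with Wₕ = Nₕ/29233:
  Public: (4542/29233)²·(1−614/4542)·693/614 = 0.023563332
  Private: (19957/29233)²·(1−1004/19957)·199.2/1004 = 0.087817702
  Nonprofit: (4734/29233)²·(1−541/4734)·449/541 = 0.019277709
  → Var(ȳ_str) = 0.13065874.
Var(ȳ_srs) = (1 − 2159/29233)·683.4/2159 = 0.29315774.
deff = 0.13065874 / 0.29315774 = 0.4457.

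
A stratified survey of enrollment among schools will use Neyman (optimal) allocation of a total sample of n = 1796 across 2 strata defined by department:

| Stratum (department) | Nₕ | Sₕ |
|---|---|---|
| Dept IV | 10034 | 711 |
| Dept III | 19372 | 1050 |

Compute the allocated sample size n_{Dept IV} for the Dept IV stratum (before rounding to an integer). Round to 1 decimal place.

466.4

Neyman allocation: nₕ = n·NₕSₕ / Σⱼ NⱼSⱼ.
Σ NⱼSⱼ = 10034·711 + 19372·1050 = 2.7474774 × 10^7.
n_{Dept IV} = 1796·10034·711 / (2.7474774 × 10^7) = 466.4.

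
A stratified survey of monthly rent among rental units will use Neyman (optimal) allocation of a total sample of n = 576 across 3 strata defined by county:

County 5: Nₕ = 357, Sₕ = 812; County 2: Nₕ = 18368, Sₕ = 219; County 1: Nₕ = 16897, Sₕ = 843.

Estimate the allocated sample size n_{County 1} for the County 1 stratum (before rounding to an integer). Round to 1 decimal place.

Neyman allocation: nₕ = n·NₕSₕ / Σⱼ NⱼSⱼ.
Σ NⱼSⱼ = 357·812 + 18368·219 + 16897·843 = 1.8556647 × 10^7.
n_{County 1} = 576·16897·843 / (1.8556647 × 10^7) = 442.1.

442.1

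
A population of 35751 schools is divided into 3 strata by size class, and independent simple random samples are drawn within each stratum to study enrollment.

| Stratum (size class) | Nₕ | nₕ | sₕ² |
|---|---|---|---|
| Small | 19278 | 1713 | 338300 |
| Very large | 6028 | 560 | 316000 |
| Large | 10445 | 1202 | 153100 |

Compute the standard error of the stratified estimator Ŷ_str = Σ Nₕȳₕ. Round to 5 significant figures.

Var(Ŷ_str) = Σₕ Nₕ²(1 − fₕ)sₕ²/nₕ.
Small: 19278²·(1 − 1713/19278)·338300/1713 = 6.687361 × 10^10.
Very large: 6028²·(1 − 560/6028)·316000/560 = 1.859948 × 10^10.
Large: 10445²·(1 − 1202/10445)·153100/1202 = 1.22968 × 10^10.
Sum = 9.776989 × 10^10.
SE = √(9.776989 × 10^10) = 312680.

312680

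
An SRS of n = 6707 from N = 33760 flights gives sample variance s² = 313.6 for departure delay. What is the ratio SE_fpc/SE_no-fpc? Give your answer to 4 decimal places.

f = n/N = 6707/33760 = 0.19866706.
SE_no-fpc = √(s²/n) = 0.21623395; SE_fpc = √((1−f)s²/n) = 0.19356658.
Ratio = √(1−f) = 0.89517202.

0.8952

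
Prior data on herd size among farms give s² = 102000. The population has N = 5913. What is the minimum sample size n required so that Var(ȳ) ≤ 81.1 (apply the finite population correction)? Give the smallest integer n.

Without fpc, n₀ = s²/D = 102000/81.1 = 1257.7065.
With fpc, (1 − n/N)·s²/n ≤ D requires n ≥ n₀/(1 + n₀/N) = 1257.7065/(1 + 1257.7065/5913) = 1037.1110.
Rounding up, n = 1038.

1038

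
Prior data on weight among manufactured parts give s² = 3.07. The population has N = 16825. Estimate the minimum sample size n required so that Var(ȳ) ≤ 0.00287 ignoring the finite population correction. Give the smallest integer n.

1070

Without fpc, n₀ = s²/D = 3.07/0.00287 = 1069.6864.
Rounding up, n = 1070.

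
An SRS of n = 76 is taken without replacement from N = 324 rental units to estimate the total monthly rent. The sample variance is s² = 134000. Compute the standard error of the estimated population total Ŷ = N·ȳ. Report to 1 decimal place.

11902.7

Var(Ŷ) = N²·Var(ȳ) = N²·(1 − n/N)·s²/n.
f = 76/324 = 0.23456790; Var(ȳ) = 0.76543210·134000/76 = 1349.5776.
Var(Ŷ) = 324² · 1349.5776 = 1.4167326 × 10^8.
SE(Ŷ) = √(1.4167326 × 10^8) = 11902.7.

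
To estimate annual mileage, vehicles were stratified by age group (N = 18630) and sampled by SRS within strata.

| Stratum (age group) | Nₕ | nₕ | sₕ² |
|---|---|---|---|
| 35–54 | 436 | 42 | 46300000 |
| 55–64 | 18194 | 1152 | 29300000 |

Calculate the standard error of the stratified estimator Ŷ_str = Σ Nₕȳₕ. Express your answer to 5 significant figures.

2.8417 × 10^6

Var(Ŷ_str) = Σₕ Nₕ²(1 − fₕ)sₕ²/nₕ.
35–54: 436²·(1 − 42/436)·46300000/42 = 1.8937141 × 10^11.
55–64: 18194²·(1 − 1152/18194)·29300000/1152 = 7.8861293 × 10^12.
Sum = 8.0755007 × 10^12.
SE = √(8.0755007 × 10^12) = 2.8417 × 10^6.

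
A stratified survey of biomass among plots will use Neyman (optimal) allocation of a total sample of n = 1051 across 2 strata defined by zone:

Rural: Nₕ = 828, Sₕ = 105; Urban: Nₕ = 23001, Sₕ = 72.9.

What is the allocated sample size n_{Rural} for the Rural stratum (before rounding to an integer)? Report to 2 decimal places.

Neyman allocation: nₕ = n·NₕSₕ / Σⱼ NⱼSⱼ.
Σ NⱼSⱼ = 828·105 + 23001·72.9 = 1.7637129 × 10^6.
n_{Rural} = 1051·828·105 / (1.7637129 × 10^6) = 51.81.

51.81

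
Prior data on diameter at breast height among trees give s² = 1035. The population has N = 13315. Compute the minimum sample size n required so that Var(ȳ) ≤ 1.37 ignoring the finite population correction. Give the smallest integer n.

756

Without fpc, n₀ = s²/D = 1035/1.37 = 755.4745.
Rounding up, n = 756.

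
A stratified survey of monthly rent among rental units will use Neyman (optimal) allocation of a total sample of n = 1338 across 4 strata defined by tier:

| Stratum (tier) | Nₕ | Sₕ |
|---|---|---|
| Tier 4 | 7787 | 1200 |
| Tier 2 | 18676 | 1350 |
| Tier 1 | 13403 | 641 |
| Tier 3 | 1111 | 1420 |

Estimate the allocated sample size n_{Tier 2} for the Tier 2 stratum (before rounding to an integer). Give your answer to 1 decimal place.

Neyman allocation: nₕ = n·NₕSₕ / Σⱼ NⱼSⱼ.
Σ NⱼSⱼ = 7787·1200 + 18676·1350 + 13403·641 + 1111·1420 = 4.4725943 × 10^7.
n_{Tier 2} = 1338·18676·1350 / (4.4725943 × 10^7) = 754.2.

754.2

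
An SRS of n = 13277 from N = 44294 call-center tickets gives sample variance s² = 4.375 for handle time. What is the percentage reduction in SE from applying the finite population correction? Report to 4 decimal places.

16.3189

f = n/N = 13277/44294 = 0.29974714.
SE_no-fpc = √(s²/n) = 0.018152609; SE_fpc = √((1−f)s²/n) = 0.015190305.
Ratio = √(1−f) = 0.83681112. Reduction = 100·(1 − 0.83681112) = 16.3189%.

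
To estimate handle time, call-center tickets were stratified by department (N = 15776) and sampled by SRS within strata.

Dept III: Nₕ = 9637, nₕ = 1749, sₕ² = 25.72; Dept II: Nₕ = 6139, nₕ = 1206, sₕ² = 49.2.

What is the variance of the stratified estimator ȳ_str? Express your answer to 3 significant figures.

0.00946

Var(ȳ_str) = Σₕ Wₕ²(1 − fₕ)sₕ²/nₕ with Wₕ = Nₕ/N, N = 15776.
Dept III: Wₕ = 0.61086460; term = 0.61086460²·(1 − 0.18148801)·25.72/1749 = 0.0044915488.
Dept II: Wₕ = 0.38913540; term = 0.38913540²·(1 − 0.19644893)·49.2/1206 = 0.0049640112.
Sum = 0.00945556.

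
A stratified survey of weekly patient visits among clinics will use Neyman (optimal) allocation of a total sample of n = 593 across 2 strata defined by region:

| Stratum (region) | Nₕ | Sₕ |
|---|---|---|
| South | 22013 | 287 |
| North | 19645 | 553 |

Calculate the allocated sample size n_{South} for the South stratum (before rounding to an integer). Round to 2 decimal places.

218.05

Neyman allocation: nₕ = n·NₕSₕ / Σⱼ NⱼSⱼ.
Σ NⱼSⱼ = 22013·287 + 19645·553 = 1.7181416 × 10^7.
n_{South} = 593·22013·287 / (1.7181416 × 10^7) = 218.05.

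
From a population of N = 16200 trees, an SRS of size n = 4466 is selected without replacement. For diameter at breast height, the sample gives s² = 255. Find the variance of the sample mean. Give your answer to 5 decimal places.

0.04136

Under SRS without replacement, Var(ȳ) = (1 − f)·s²/n with f = n/N = 4466/16200 = 0.27567901.
Var(ȳ) = (1 − 0.27567901)·255/4466 = 0.72432099·0.057098074 = 0.041357334.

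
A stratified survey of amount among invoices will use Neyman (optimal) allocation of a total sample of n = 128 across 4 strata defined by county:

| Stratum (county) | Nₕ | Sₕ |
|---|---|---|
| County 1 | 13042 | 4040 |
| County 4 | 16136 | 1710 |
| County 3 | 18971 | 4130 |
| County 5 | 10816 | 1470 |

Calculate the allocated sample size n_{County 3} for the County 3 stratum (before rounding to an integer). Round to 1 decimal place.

57.5

Neyman allocation: nₕ = n·NₕSₕ / Σⱼ NⱼSⱼ.
Σ NⱼSⱼ = 13042·4040 + 16136·1710 + 18971·4130 + 10816·1470 = 1.7453199 × 10^8.
n_{County 3} = 128·18971·4130 / (1.7453199 × 10^8) = 57.5.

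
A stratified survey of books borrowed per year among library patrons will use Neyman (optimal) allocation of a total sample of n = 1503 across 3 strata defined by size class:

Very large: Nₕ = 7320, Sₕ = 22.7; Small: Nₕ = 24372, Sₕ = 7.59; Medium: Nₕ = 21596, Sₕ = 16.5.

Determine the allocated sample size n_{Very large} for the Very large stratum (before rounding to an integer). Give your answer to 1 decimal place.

Neyman allocation: nₕ = n·NₕSₕ / Σⱼ NⱼSⱼ.
Σ NⱼSⱼ = 7320·22.7 + 24372·7.59 + 21596·16.5 = 707481.48.
n_{Very large} = 1503·7320·22.7 / 707481.48 = 353.0.

353.0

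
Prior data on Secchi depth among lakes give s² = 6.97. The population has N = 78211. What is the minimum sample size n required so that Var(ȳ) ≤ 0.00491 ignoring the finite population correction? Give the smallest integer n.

1420

Without fpc, n₀ = s²/D = 6.97/0.00491 = 1419.5519.
Rounding up, n = 1420.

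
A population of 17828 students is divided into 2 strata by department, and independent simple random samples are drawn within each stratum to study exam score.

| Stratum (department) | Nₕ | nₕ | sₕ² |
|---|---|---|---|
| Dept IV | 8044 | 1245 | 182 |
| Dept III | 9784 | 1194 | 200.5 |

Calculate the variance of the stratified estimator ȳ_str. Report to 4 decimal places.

0.0696

Var(ȳ_str) = Σₕ Wₕ²(1 − fₕ)sₕ²/nₕ with Wₕ = Nₕ/N, N = 17828.
Dept IV: Wₕ = 0.45120036; term = 0.45120036²·(1 − 0.15477374)·182/1245 = 0.025154396.
Dept III: Wₕ = 0.54879964; term = 0.54879964²·(1 − 0.12203598)·200.5/1194 = 0.044403214.
Sum = 0.06955761.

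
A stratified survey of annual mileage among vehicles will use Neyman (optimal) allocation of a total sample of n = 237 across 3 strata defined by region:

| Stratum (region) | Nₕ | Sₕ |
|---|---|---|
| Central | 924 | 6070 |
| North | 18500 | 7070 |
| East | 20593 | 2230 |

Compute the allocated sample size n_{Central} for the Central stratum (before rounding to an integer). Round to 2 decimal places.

Neyman allocation: nₕ = n·NₕSₕ / Σⱼ NⱼSⱼ.
Σ NⱼSⱼ = 924·6070 + 18500·7070 + 20593·2230 = 1.8232607 × 10^8.
n_{Central} = 237·924·6070 / (1.8232607 × 10^8) = 7.29.

7.29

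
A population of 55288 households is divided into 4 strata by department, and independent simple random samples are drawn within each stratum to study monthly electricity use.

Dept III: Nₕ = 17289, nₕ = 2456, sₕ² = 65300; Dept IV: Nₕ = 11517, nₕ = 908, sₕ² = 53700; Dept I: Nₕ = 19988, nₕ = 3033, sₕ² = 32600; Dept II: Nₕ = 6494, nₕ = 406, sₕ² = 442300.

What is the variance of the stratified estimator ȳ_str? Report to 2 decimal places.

19.88

Var(ȳ_str) = Σₕ Wₕ²(1 − fₕ)sₕ²/nₕ with Wₕ = Nₕ/N, N = 55288.
Dept III: Wₕ = 0.31270800; term = 0.31270800²·(1 − 0.14205564)·65300/2456 = 2.2306012.
Dept IV: Wₕ = 0.20830922; term = 0.20830922²·(1 − 0.07883998)·53700/908 = 2.363962.
Dept I: Wₕ = 0.36152510; term = 0.36152510²·(1 − 0.15174104)·32600/3033 = 1.1916551.
Dept II: Wₕ = 0.11745768; term = 0.11745768²·(1 − 0.06251925)·442300/406 = 14.090165.
Sum = 19.876383.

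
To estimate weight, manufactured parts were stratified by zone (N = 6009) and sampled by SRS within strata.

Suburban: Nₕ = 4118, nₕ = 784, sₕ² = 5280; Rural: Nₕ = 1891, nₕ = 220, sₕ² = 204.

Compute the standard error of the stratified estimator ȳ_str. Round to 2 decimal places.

1.63

Var(ȳ_str) = Σₕ Wₕ²(1 − fₕ)sₕ²/nₕ with Wₕ = Nₕ/N, N = 6009.
Suburban: Wₕ = 0.68530538; term = 0.68530538²·(1 − 0.19038368)·5280/784 = 2.5607394.
Rural: Wₕ = 0.31469462; term = 0.31469462²·(1 − 0.11634056)·204/220 = 0.081146736.
Sum = 2.6418861.
SE = √(2.6418861) = 1.63.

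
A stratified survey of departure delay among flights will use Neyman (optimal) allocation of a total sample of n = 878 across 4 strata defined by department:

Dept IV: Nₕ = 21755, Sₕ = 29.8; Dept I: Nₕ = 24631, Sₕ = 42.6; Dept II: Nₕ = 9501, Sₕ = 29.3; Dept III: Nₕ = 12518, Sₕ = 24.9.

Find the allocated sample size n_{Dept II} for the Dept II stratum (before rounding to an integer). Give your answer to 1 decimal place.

Neyman allocation: nₕ = n·NₕSₕ / Σⱼ NⱼSⱼ.
Σ NⱼSⱼ = 21755·29.8 + 24631·42.6 + 9501·29.3 + 12518·24.9 = 2.2876571 × 10^6.
n_{Dept II} = 878·9501·29.3 / (2.2876571 × 10^6) = 106.8.

106.8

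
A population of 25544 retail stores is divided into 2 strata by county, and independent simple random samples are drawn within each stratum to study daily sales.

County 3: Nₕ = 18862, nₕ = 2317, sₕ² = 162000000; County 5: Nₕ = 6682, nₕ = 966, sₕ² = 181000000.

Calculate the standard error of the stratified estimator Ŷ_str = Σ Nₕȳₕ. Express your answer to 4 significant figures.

5.383 × 10^6

Var(Ŷ_str) = Σₕ Nₕ²(1 − fₕ)sₕ²/nₕ.
County 3: 18862²·(1 − 2317/18862)·162000000/2317 = 2.1819435 × 10^13.
County 5: 6682²·(1 − 966/6682)·181000000/966 = 7.1564912 × 10^12.
Sum = 2.8975926 × 10^13.
SE = √(2.8975926 × 10^13) = 5.383 × 10^6.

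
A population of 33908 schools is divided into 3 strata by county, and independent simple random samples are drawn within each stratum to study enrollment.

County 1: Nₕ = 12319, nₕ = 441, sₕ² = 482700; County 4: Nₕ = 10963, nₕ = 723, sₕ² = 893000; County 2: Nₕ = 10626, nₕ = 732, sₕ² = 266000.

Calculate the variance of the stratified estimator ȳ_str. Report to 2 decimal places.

Var(ȳ_str) = Σₕ Wₕ²(1 − fₕ)sₕ²/nₕ with Wₕ = Nₕ/N, N = 33908.
County 1: Wₕ = 0.36330659; term = 0.36330659²·(1 − 0.03579836)·482700/441 = 139.30065.
County 4: Wₕ = 0.32331603; term = 0.32331603²·(1 − 0.06594910)·893000/723 = 120.59747.
County 2: Wₕ = 0.31337737; term = 0.31337737²·(1 − 0.06888763)·266000/732 = 33.228285.
Sum = 293.12641.

293.13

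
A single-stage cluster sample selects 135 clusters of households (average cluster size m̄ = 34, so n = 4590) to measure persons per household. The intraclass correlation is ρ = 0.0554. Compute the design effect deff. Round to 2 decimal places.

deff = 1 + (34 − 1)·0.0554 = 1 + 1.8282 = 2.8282.

2.83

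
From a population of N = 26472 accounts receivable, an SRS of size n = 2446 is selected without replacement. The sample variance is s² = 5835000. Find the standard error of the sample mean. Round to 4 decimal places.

46.5307

Under SRS without replacement, Var(ȳ) = (1 − f)·s²/n with f = n/N = 2446/26472 = 0.09239952.
Var(ȳ) = (1 − 0.09239952)·5835000/2446 = 0.90760048·2385.5274 = 2165.1058.
SE(ȳ) = √(2165.1058) = 46.5307.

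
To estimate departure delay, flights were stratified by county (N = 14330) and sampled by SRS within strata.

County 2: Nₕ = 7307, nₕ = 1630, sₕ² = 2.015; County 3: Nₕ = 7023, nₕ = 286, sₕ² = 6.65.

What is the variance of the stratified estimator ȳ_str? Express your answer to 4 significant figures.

Var(ȳ_str) = Σₕ Wₕ²(1 − fₕ)sₕ²/nₕ with Wₕ = Nₕ/N, N = 14330.
County 2: Wₕ = 0.50990928; term = 0.50990928²·(1 − 0.22307376)·2.015/1630 = 2.4971985 × 10^-4.
County 3: Wₕ = 0.49009072; term = 0.49009072²·(1 − 0.04072334)·6.65/286 = 0.0053573799.
Sum = 0.0056070998.

0.005607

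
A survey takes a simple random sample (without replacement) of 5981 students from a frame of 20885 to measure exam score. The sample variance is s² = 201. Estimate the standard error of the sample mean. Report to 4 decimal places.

0.1549

Under SRS without replacement, Var(ȳ) = (1 − f)·s²/n with f = n/N = 5981/20885 = 0.28637778.
Var(ȳ) = (1 − 0.28637778)·201/5981 = 0.71362222·0.03360642 = 0.023982288.
SE(ȳ) = √(0.023982288) = 0.1549.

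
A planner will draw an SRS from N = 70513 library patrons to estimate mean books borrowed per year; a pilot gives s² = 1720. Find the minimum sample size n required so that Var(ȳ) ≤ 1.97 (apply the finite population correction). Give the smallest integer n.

863

Without fpc, n₀ = s²/D = 1720/1.97 = 873.0964.
With fpc, (1 − n/N)·s²/n ≤ D requires n ≥ n₀/(1 + n₀/N) = 873.0964/(1 + 873.0964/70513) = 862.4179.
Rounding up, n = 863.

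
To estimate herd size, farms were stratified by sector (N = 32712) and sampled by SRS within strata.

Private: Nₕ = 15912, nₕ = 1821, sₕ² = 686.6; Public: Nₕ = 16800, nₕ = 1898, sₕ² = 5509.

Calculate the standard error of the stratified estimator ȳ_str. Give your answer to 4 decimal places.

0.8707

Var(ȳ_str) = Σₕ Wₕ²(1 − fₕ)sₕ²/nₕ with Wₕ = Nₕ/N, N = 32712.
Private: Wₕ = 0.48642700; term = 0.48642700²·(1 − 0.11444193)·686.6/1821 = 0.079003484.
Public: Wₕ = 0.51357300; term = 0.51357300²·(1 − 0.11297619)·5509/1898 = 0.6790726.
Sum = 0.75807608.
SE = √(0.75807608) = 0.8707.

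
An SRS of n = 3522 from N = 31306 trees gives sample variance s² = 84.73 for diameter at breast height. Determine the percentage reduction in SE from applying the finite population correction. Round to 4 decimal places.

5.7929

f = n/N = 3522/31306 = 0.11250240.
SE_no-fpc = √(s²/n) = 0.15510433; SE_fpc = √((1−f)s²/n) = 0.14611928.
Ratio = √(1−f) = 0.94207091. Reduction = 100·(1 − 0.94207091) = 5.7929%.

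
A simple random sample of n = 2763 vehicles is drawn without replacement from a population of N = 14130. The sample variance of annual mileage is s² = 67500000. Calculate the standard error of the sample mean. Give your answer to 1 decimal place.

140.2

Under SRS without replacement, Var(ȳ) = (1 − f)·s²/n with f = n/N = 2763/14130 = 0.19554140.
Var(ȳ) = (1 − 0.19554140)·67500000/2763 = 0.80445860·24429.967 = 19652.897.
SE(ȳ) = √(19652.897) = 140.2.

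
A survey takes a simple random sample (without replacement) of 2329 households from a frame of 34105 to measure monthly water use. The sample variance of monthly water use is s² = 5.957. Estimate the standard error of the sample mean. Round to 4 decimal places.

Under SRS without replacement, Var(ȳ) = (1 − f)·s²/n with f = n/N = 2329/34105 = 0.06828911.
Var(ȳ) = (1 − 0.06828911)·5.957/2329 = 0.93171089·0.0025577501 = 0.0023830836.
SE(ȳ) = √(0.0023830836) = 0.0488.

0.0488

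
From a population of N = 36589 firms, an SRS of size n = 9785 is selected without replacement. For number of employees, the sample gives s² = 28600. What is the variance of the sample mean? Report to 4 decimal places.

2.1412

Under SRS without replacement, Var(ȳ) = (1 − f)·s²/n with f = n/N = 9785/36589 = 0.26743010.
Var(ȳ) = (1 − 0.26743010)·28600/9785 = 0.73256990·2.9228411 = 2.1411854.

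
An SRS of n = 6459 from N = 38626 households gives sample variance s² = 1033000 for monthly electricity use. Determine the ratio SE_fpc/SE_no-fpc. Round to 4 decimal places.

0.9126

f = n/N = 6459/38626 = 0.16721897.
SE_no-fpc = √(s²/n) = 12.646418; SE_fpc = √((1−f)s²/n) = 11.540721.
Ratio = √(1−f) = 0.91256837.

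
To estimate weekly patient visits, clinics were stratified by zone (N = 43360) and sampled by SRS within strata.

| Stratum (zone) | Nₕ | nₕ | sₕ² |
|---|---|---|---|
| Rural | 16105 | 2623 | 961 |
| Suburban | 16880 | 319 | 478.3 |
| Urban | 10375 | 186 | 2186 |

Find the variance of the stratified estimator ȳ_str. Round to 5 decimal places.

Var(ȳ_str) = Σₕ Wₕ²(1 − fₕ)sₕ²/nₕ with Wₕ = Nₕ/N, N = 43360.
Rural: Wₕ = 0.37142528; term = 0.37142528²·(1 − 0.16286867)·961/2623 = 0.04231181.
Suburban: Wₕ = 0.38929889; term = 0.38929889²·(1 − 0.01889810)·478.3/319 = 0.22294111.
Urban: Wₕ = 0.23927583; term = 0.23927583²·(1 − 0.01792771)·2186/186 = 0.66081263.
Sum = 0.92606555.

0.92607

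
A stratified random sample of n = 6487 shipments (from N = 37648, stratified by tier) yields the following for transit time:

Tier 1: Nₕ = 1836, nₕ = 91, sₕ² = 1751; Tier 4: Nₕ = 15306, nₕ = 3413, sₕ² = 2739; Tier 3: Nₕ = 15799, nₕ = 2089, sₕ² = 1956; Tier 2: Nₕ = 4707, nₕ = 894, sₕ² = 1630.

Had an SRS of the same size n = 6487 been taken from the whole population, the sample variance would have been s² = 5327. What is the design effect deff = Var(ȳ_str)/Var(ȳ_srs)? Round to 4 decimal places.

Var(ȳ_str) = Σ Wₕ²(1−fₕ)sₕ²/nₕ with Wₕ = Nₕ/37648:
  Tier 1: (1836/37648)²·(1−91/1836)·1751/91 = 0.043493969
  Tier 4: (15306/37648)²·(1−3413/15306)·2739/3413 = 0.10306829
  Tier 3: (15799/37648)²·(1−2089/15799)·1956/2089 = 0.14309144
  Tier 2: (4707/37648)²·(1−894/4707)·1630/894 = 0.023087519
  → Var(ȳ_str) = 0.31274122.
Var(ȳ_srs) = (1 − 6487/37648)·5327/6487 = 0.67968592.
deff = 0.31274122 / 0.67968592 = 0.4601.

0.4601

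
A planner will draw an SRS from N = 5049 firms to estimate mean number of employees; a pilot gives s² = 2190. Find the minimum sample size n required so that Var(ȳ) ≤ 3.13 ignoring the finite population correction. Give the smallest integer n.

Without fpc, n₀ = s²/D = 2190/3.13 = 699.6805.
Rounding up, n = 700.

700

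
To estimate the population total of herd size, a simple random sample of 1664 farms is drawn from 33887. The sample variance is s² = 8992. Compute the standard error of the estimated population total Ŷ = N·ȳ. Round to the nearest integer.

Var(Ŷ) = N²·Var(ȳ) = N²·(1 − n/N)·s²/n.
f = 1664/33887 = 0.04910438; Var(ȳ) = 0.95089562·8992/1664 = 5.1384937.
Var(Ŷ) = 33887² · 5.1384937 = 5.9006801 × 10^9.
SE(Ŷ) = √(5.9006801 × 10^9) = 76816.

76816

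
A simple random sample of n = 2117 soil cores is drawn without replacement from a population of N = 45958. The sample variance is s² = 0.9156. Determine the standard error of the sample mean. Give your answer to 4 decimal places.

Under SRS without replacement, Var(ȳ) = (1 − f)·s²/n with f = n/N = 2117/45958 = 0.04606380.
Var(ȳ) = (1 − 0.04606380)·0.9156/2117 = 0.95393620·4.3249882 × 10^-4 = 4.1257628 × 10^-4.
SE(ȳ) = √(4.1257628 × 10^-4) = 0.0203.

0.0203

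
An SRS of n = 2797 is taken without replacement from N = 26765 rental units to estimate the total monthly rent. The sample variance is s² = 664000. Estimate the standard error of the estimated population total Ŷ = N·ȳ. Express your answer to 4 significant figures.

390200

Var(Ŷ) = N²·Var(ȳ) = N²·(1 − n/N)·s²/n.
f = 2797/26765 = 0.10450215; Var(ȳ) = 0.89549785·664000/2797 = 212.58869.
Var(Ŷ) = 26765² · 212.58869 = 1.5229114 × 10^11.
SE(Ŷ) = √(1.5229114 × 10^11) = 390200.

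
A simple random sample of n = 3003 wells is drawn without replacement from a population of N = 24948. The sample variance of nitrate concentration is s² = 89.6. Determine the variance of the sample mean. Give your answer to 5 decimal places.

0.02625

Under SRS without replacement, Var(ȳ) = (1 − f)·s²/n with f = n/N = 3003/24948 = 0.12037037.
Var(ȳ) = (1 − 0.12037037)·89.6/3003 = 0.87962963·0.02983683 = 0.02624536.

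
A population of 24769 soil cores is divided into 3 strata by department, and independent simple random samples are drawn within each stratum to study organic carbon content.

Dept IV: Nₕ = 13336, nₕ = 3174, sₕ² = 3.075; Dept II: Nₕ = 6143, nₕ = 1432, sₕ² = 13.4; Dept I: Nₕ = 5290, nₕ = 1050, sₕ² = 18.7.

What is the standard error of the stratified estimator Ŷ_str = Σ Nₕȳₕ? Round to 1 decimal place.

Var(Ŷ_str) = Σₕ Nₕ²(1 − fₕ)sₕ²/nₕ.
Dept IV: 13336²·(1 − 3174/13336)·3.075/3174 = 131293.42.
Dept II: 6143²·(1 − 1432/6143)·13.4/1432 = 270804.2.
Dept I: 5290²·(1 − 1050/5290)·18.7/1050 = 399460.5.
Sum = 801558.12.
SE = √(801558.12) = 895.3.

895.3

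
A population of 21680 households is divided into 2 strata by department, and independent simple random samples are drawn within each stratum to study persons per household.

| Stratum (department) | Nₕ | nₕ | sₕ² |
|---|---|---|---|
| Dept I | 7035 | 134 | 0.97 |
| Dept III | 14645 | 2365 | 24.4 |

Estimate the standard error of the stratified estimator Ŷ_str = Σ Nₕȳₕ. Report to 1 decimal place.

1485.6

Var(Ŷ_str) = Σₕ Nₕ²(1 − fₕ)sₕ²/nₕ.
Dept I: 7035²·(1 − 134/7035)·0.97/134 = 351433.42.
Dept III: 14645²·(1 − 2365/14645)·24.4/2365 = 1.8554379 × 10^6.
Sum = 2.2068713 × 10^6.
SE = √(2.2068713 × 10^6) = 1485.6.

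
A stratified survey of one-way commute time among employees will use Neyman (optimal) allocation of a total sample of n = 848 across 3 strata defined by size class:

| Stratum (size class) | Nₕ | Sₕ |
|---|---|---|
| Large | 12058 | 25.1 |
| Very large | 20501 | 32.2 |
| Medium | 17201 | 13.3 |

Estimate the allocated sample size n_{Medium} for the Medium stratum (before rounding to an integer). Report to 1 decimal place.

162.8

Neyman allocation: nₕ = n·NₕSₕ / Σⱼ NⱼSⱼ.
Σ NⱼSⱼ = 12058·25.1 + 20501·32.2 + 17201·13.3 = 1.1915613 × 10^6.
n_{Medium} = 848·17201·13.3 / (1.1915613 × 10^6) = 162.8.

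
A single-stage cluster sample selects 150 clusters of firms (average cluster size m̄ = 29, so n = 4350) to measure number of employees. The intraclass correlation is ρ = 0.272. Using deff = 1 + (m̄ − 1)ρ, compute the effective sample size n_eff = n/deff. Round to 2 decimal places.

deff = 1 + (29 − 1)·0.272 = 1 + 7.616 = 8.616.
n_eff = 4350 / 8.616 = 504.87.

504.87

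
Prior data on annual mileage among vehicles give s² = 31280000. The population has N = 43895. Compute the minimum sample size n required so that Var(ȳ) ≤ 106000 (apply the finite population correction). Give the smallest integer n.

294

Without fpc, n₀ = s²/D = 31280000/106000 = 295.0943.
With fpc, (1 − n/N)·s²/n ≤ D requires n ≥ n₀/(1 + n₀/N) = 295.0943/(1 + 295.0943/43895) = 293.1237.
Rounding up, n = 294.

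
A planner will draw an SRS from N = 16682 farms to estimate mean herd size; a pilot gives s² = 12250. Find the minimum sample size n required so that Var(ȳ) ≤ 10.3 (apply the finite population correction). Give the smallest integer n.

1111

Without fpc, n₀ = s²/D = 12250/10.3 = 1189.3204.
With fpc, (1 − n/N)·s²/n ≤ D requires n ≥ n₀/(1 + n₀/N) = 1189.3204/(1 + 1189.3204/16682) = 1110.1722.
Rounding up, n = 1111.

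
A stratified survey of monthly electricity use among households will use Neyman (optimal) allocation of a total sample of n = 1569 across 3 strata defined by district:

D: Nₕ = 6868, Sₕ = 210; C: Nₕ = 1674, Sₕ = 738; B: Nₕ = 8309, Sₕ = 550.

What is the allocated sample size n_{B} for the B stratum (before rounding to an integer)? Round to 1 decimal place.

989.3

Neyman allocation: nₕ = n·NₕSₕ / Σⱼ NⱼSⱼ.
Σ NⱼSⱼ = 6868·210 + 1674·738 + 8309·550 = 7.247642 × 10^6.
n_{B} = 1569·8309·550 / (7.247642 × 10^6) = 989.3.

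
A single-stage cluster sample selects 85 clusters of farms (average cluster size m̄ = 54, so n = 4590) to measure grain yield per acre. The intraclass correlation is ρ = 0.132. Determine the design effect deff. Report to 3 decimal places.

7.996

deff = 1 + (54 − 1)·0.132 = 1 + 6.996 = 7.996.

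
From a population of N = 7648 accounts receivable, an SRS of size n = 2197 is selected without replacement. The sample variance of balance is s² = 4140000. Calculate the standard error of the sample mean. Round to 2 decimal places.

Under SRS without replacement, Var(ȳ) = (1 − f)·s²/n with f = n/N = 2197/7648 = 0.28726464.
Var(ȳ) = (1 − 0.28726464)·4140000/2197 = 0.71273536·1884.3878 = 1343.0698.
SE(ȳ) = √(1343.0698) = 36.65.

36.65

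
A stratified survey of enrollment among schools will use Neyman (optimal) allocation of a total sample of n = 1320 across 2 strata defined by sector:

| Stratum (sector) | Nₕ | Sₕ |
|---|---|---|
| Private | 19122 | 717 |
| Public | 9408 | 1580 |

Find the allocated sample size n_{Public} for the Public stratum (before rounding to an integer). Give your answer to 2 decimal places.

686.66

Neyman allocation: nₕ = n·NₕSₕ / Σⱼ NⱼSⱼ.
Σ NⱼSⱼ = 19122·717 + 9408·1580 = 2.8575114 × 10^7.
n_{Public} = 1320·9408·1580 / (2.8575114 × 10^7) = 686.66.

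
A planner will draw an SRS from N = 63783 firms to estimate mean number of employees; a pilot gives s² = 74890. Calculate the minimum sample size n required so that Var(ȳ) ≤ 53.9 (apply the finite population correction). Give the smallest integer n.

1360

Without fpc, n₀ = s²/D = 74890/53.9 = 1389.4249.
With fpc, (1 − n/N)·s²/n ≤ D requires n ≥ n₀/(1 + n₀/N) = 1389.4249/(1 + 1389.4249/63783) = 1359.8035.
Rounding up, n = 1360.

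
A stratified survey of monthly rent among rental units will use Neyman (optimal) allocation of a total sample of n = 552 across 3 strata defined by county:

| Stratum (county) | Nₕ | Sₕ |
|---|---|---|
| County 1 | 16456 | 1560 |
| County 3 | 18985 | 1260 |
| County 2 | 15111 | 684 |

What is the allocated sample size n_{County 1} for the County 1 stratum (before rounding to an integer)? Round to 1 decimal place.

Neyman allocation: nₕ = n·NₕSₕ / Σⱼ NⱼSⱼ.
Σ NⱼSⱼ = 16456·1560 + 18985·1260 + 15111·684 = 5.9928384 × 10^7.
n_{County 1} = 552·16456·1560 / (5.9928384 × 10^7) = 236.5.

236.5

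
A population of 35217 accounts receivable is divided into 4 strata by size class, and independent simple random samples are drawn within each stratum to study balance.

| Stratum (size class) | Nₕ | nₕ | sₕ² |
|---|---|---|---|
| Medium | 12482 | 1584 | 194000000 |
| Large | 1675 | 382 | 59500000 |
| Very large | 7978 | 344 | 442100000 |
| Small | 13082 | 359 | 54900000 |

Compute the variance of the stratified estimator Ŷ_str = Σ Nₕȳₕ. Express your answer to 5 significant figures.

1.2072 × 10^14

Var(Ŷ_str) = Σₕ Nₕ²(1 − fₕ)sₕ²/nₕ.
Medium: 12482²·(1 − 1584/12482)·194000000/1584 = 1.6660097 × 10^13.
Large: 1675²·(1 − 382/1675)·59500000/382 = 3.373393 × 10^11.
Very large: 7978²·(1 − 344/7978)·442100000/344 = 7.827233 × 10^13.
Small: 13082²·(1 − 359/13082)·54900000/359 = 2.5453152 × 10^13.
Sum = 1.2072292 × 10^14.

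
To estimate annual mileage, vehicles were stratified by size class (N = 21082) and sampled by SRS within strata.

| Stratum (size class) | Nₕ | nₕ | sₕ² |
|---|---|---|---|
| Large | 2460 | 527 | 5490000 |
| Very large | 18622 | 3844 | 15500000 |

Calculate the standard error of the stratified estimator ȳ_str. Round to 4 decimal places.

51.0701

Var(ȳ_str) = Σₕ Wₕ²(1 − fₕ)sₕ²/nₕ with Wₕ = Nₕ/N, N = 21082.
Large: Wₕ = 0.11668722; term = 0.11668722²·(1 − 0.21422764)·5490000/527 = 111.45642.
Very large: Wₕ = 0.88331278; term = 0.88331278²·(1 − 0.20642251)·15500000/3844 = 2496.7019.
Sum = 2608.1583.
SE = √(2608.1583) = 51.0701.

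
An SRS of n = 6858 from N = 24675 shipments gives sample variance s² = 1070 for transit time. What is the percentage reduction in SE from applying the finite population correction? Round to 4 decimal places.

15.0255

f = n/N = 6858/24675 = 0.27793313.
SE_no-fpc = √(s²/n) = 0.39499641; SE_fpc = √((1−f)s²/n) = 0.3356463.
Ratio = √(1−f) = 0.84974518. Reduction = 100·(1 − 0.84974518) = 15.0255%.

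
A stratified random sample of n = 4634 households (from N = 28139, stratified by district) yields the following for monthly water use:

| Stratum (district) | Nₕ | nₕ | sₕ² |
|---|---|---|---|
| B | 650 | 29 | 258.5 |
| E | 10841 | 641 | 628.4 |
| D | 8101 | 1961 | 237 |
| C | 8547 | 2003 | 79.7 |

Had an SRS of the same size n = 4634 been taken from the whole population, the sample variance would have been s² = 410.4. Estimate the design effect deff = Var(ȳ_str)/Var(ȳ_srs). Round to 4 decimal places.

Var(ȳ_str) = Σ Wₕ²(1−fₕ)sₕ²/nₕ with Wₕ = Nₕ/28139:
  B: (650/28139)²·(1−29/650)·258.5/29 = 0.0045441241
  E: (10841/28139)²·(1−641/10841)·628.4/641 = 0.13690848
  D: (8101/28139)²·(1−1961/8101)·237/1961 = 0.0075920741
  C: (8547/28139)²·(1−2003/8547)·79.7/2003 = 0.0028107165
  → Var(ȳ_str) = 0.15185539.
Var(ȳ_srs) = (1 − 4634/28139)·410.4/4634 = 0.073978057.
deff = 0.15185539 / 0.073978057 = 2.0527.

2.0527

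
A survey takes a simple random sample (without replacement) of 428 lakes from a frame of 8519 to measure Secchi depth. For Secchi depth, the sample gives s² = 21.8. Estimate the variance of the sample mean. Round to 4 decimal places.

0.0484

Under SRS without replacement, Var(ȳ) = (1 − f)·s²/n with f = n/N = 428/8519 = 0.05024064.
Var(ȳ) = (1 − 0.05024064)·21.8/428 = 0.94975936·0.050934579 = 0.048375594.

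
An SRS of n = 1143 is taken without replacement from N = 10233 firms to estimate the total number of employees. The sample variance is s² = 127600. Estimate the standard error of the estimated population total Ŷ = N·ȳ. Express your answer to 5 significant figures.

Var(Ŷ) = N²·Var(ȳ) = N²·(1 − n/N)·s²/n.
f = 1143/10233 = 0.11169745; Var(ȳ) = 0.88830255·127600/1143 = 99.166584.
Var(Ŷ) = 10233² · 99.166584 = 1.0384158 × 10^10.
SE(Ŷ) = √(1.0384158 × 10^10) = 101900.

101900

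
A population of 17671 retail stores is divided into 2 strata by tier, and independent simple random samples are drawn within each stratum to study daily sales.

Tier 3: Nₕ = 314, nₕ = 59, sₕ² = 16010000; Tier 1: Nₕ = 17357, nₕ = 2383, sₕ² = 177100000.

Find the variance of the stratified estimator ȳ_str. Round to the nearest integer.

61926

Var(ȳ_str) = Σₕ Wₕ²(1 − fₕ)sₕ²/nₕ with Wₕ = Nₕ/N, N = 17671.
Tier 3: Wₕ = 0.01776923; term = 0.01776923²·(1 − 0.18789809)·16010000/59 = 69.580396.
Tier 1: Wₕ = 0.98223077; term = 0.98223077²·(1 − 0.13729331)·177100000/2383 = 61856.417.
Sum = 61925.997.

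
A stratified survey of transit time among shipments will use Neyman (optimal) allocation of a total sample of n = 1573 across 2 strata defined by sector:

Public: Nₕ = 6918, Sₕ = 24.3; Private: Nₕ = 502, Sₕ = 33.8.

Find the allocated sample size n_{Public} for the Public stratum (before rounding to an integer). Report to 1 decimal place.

Neyman allocation: nₕ = n·NₕSₕ / Σⱼ NⱼSⱼ.
Σ NⱼSⱼ = 6918·24.3 + 502·33.8 = 185075.
n_{Public} = 1573·6918·24.3 / 185075 = 1428.8.

1428.8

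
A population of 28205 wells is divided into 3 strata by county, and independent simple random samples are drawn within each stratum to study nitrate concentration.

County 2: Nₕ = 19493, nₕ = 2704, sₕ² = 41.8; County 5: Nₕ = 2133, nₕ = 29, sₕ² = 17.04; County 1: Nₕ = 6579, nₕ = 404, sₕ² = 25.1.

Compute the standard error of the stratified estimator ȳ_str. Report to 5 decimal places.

0.11334

Var(ȳ_str) = Σₕ Wₕ²(1 − fₕ)sₕ²/nₕ with Wₕ = Nₕ/N, N = 28205.
County 2: Wₕ = 0.69111860; term = 0.69111860²·(1 − 0.13871646)·41.8/2704 = 0.0063594696.
County 5: Wₕ = 0.07562489; term = 0.07562489²·(1 − 0.01359587)·17.04/29 = 0.0033147897.
County 1: Wₕ = 0.23325651; term = 0.23325651²·(1 − 0.06140751)·25.1/404 = 0.0031727584.
Sum = 0.012847018.
SE = √(0.012847018) = 0.11334.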